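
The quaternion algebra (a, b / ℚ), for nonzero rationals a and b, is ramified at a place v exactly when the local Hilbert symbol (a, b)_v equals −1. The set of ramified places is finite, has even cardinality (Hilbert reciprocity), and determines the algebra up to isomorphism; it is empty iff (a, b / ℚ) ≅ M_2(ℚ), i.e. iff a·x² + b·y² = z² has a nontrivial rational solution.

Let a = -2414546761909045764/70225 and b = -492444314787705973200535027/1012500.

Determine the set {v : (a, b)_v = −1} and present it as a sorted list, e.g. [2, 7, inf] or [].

[13, 23, 31, inf]

(a, b) ≡ (-1209, -39215) mod (ℚ^×)²; places V = {2, 3, 5, 7, 11, 13, 23, 31, 37, 53, ∞}.
(a,b)_2: α=2, β=-2; u≡7, v≡1 (mod 8); ε(u)ε(v)=1·0, αω(v)=2·0, βω(u)=-2·0; sum ≡ 0  ⇒  +1.
(a,b)_∞: sgn(-1209)=−, sgn(-39215)=−, so -1.
(a,b)_31: α=3, u≡24; β=5, v≡24 (mod 31); (24|31)=-1, (24|31)=-1; sign (−1)^1·-1^5·-1^3 = -1.
(a,b)_7: α=2, u≡2; β=4, v≡5 (mod 7); (2|7)=+1, (5|7)=-1; sign (−1)^0·+1^4·-1^2 = +1.
(a,b)_23: α=2, u≡17; β=3, v≡15 (mod 23); (17|23)=-1, (15|23)=-1; sign (−1)^0·-1^3·-1^2 = -1.
(a,b)_13: α=1, u≡5; β=4, v≡2 (mod 13); (5|13)=-1, (2|13)=-1; sign (−1)^0·-1^4·-1^1 = -1.
(a,b)_53: α=-2, u≡16; β=0, v≡48 (mod 53); (16|53)=+1, (48|53)=-1; sign (−1)^0·+1^0·-1^-2 = +1.
(a,b)_37: α=2, u≡12; β=4, v≡18 (mod 37); (12|37)=+1, (18|37)=-1; sign (−1)^0·+1^4·-1^2 = +1.
(a,b)_5: α=-2, u≡4; β=-5, v≡2 (mod 5); (4|5)=+1, (2|5)=-1; sign (−1)^0·+1^-5·-1^-2 = +1.
(a,b)_11: α=4, u≡4; β=1, v≡2 (mod 11); (4|11)=+1, (2|11)=-1; sign (−1)^0·+1^1·-1^4 = +1.
(a,b)_3: α=1, u≡2; β=-4, v≡1 (mod 3); (2|3)=-1, (1|3)=+1; sign (−1)^0·-1^-4·+1^1 = +1.
Ram(-1209, -39215) = {13, 23, 31, ∞}; no ℚ_13-point on the conic.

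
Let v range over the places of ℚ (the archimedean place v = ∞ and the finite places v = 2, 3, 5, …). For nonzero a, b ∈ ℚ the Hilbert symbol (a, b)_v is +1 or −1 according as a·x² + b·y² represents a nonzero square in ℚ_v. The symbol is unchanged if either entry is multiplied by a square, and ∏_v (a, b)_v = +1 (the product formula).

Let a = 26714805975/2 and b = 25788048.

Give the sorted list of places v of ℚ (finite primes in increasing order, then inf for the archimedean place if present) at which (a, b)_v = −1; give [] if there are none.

[3, 13]

(a, b) ≡ (4862, 33) mod (ℚ^×)²; places V = {2, 3, 5, 11, 13, 17, ∞}.
(a,b)_11: α=1, u≡8; β=1, v≡4 (mod 11); (8|11)=-1, (4|11)=+1; sign (−1)^1·-1^1·+1^1 = +1.
(a,b)_13: α=3, u≡4; β=2, v≡11 (mod 13); (4|13)=+1, (11|13)=-1; sign (−1)^0·+1^2·-1^3 = -1.
(a,b)_17: α=3, u≡3; β=2, v≡16 (mod 17); (3|17)=-1, (16|17)=+1; sign (−1)^0·-1^2·+1^3 = +1.
(a,b)_2: α=-1, β=4; u≡7, v≡1 (mod 8); ε(u)ε(v)=1·0, αω(v)=-1·0, βω(u)=4·0; sum ≡ 0  ⇒  +1.
(a,b)_5: α=2, u≡2; β=0, v≡3 (mod 5); (2|5)=-1, (3|5)=-1; sign (−1)^0·-1^0·-1^2 = +1.
(a,b)_3: α=2, u≡2; β=1, v≡2 (mod 3); (2|3)=-1, (2|3)=-1; sign (−1)^0·-1^1·-1^2 = -1.
(a,b)_∞: sgn(4862)=+, sgn(33)=+, so +1.
(4862, 33 / ℚ) ramifies at {3, 13}: a division algebra.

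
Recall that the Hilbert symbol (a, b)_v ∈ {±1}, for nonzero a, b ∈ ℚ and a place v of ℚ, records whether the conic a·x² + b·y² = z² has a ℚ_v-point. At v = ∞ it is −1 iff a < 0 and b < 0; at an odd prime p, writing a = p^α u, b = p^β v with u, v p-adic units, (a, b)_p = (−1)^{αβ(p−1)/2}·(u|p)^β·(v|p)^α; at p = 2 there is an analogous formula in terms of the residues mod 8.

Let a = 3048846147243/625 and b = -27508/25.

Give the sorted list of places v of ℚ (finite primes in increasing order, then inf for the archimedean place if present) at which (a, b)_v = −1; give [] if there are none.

[2, 13]

(a, b) ≡ (7163, -13) mod (ℚ^×)²; places V = {2, 3, 5, 13, 19, 23, 29, ∞}.
(a,b)_19: α=1, u≡4; β=0, v≡7 (mod 19); (4|19)=+1, (7|19)=+1; sign (−1)^0·+1^0·+1^1 = +1.
(a,b)_2: α=0, β=2; u≡3, v≡3 (mod 8); ε(u)ε(v)=1·1, αω(v)=0·1, βω(u)=2·1; sum ≡ 1  ⇒  -1.
(a,b)_13: α=3, u≡5; β=1, v≡10 (mod 13); (5|13)=-1, (10|13)=+1; sign (−1)^0·-1^1·+1^3 = -1.
(a,b)_∞: sgn(7163)=+, sgn(-13)=−, so +1.
(a,b)_5: α=-4, u≡3; β=-2, v≡2 (mod 5); (3|5)=-1, (2|5)=-1; sign (−1)^0·-1^-2·-1^-4 = +1.
(a,b)_29: α=1, u≡19; β=0, v≡4 (mod 29); (19|29)=-1, (4|29)=+1; sign (−1)^0·-1^0·+1^1 = +1.
(a,b)_23: α=4, u≡19; β=2, v≡20 (mod 23); (19|23)=-1, (20|23)=-1; sign (−1)^0·-1^2·-1^4 = +1.
(a,b)_3: α=2, u≡2; β=0, v≡2 (mod 3); (2|3)=-1, (2|3)=-1; sign (−1)^0·-1^0·-1^2 = +1.
Ram(7163, -13) = {2, 13}; no ℚ_2-point on the conic.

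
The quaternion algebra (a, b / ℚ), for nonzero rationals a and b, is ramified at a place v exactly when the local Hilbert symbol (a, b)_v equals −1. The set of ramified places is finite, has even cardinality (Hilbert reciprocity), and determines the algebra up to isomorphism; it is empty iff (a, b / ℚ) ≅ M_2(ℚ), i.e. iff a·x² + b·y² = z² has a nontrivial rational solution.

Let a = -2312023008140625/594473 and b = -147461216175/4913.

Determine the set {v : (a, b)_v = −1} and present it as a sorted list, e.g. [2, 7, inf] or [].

[37, inf]

Mod squares: a ≡ -20553, b ≡ -1345431. Check v ∈ {∞, 2, 3, 5, 7, 11, 13, 17, 23, 31, 37}.
v=17: a=17^-3·(≡2), b=17^-3·(≡4) mod 17; (2|17)=+1, (4|17)=+1; (−1)^{-3·-3·8}·(+1)^-3·(+1)^-3 = +1.
v=5: a=5^6·(≡3), b=5^2·(≡1) mod 5; (3|5)=-1, (1|5)=+1; (−1)^{6·2·2}·(-1)^2·(+1)^6 = +1.
v=3: a=3^1·(≡1), b=3^3·(≡2) mod 3; (1|3)=+1, (2|3)=-1; (−1)^{1·3·1}·(+1)^3·(-1)^1 = +1.
v=31: a=31^1·(≡18), b=31^1·(≡22) mod 31; (18|31)=+1, (22|31)=-1; (−1)^{1·1·15}·(+1)^1·(-1)^1 = +1.
v=23: a=23^2·(≡6), b=23^1·(≡5) mod 23; (6|23)=+1, (5|23)=-1; (−1)^{2·1·11}·(+1)^1·(-1)^2 = +1.
v=37: a=37^2·(≡24), b=37^1·(≡23) mod 37; (24|37)=-1, (23|37)=-1; (−1)^{2·1·18}·(-1)^1·(-1)^2 = -1.
v=7: a=7^0·(≡5), b=7^2·(≡1) mod 7; (5|7)=-1, (1|7)=+1; (−1)^{0·2·3}·(-1)^2·(+1)^0 = +1.
v=∞: -20553 < 0 and -1345431 < 0  ⇒  (a,b)_∞ = -1.
v=11: a=11^-2·(≡8), b=11^0·(≡5) mod 11; (8|11)=-1, (5|11)=+1; (−1)^{-2·0·5}·(-1)^0·(+1)^-2 = +1.
v=13: a=13^3·(≡8), b=13^2·(≡12) mod 13; (8|13)=-1, (12|13)=+1; (−1)^{3·2·6}·(-1)^2·(+1)^3 = +1.
v=2: v_2(a)=0, v_2(b)=0; units ≡ 7, 1 (mod 8); ε·ε+αω+βω = 1·0+0·0+0·0 ≡ 0  ⇒  (a,b)_2 = +1.
(-20553, -1345431 / ℚ) ramifies at {37, ∞}: a division algebra.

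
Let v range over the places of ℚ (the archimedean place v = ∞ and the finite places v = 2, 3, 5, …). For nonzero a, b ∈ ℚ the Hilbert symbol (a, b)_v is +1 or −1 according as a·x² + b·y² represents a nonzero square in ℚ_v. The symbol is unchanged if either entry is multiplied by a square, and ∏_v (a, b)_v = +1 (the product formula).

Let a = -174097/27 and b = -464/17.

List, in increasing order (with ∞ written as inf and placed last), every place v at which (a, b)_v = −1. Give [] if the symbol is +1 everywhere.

[3, 11, 17, inf]

(a, b) ≡ (-10659, -493) mod (ℚ^×)²; places V = {2, 3, 7, 11, 17, 19, 29, ∞}.
(a,b)_7: α=2, u≡4; β=0, v≡4 (mod 7); (4|7)=+1, (4|7)=+1; sign (−1)^0·+1^0·+1^2 = +1.
(a,b)_11: α=1, u≡7; β=0, v≡7 (mod 11); (7|11)=-1, (7|11)=-1; sign (−1)^0·-1^0·-1^1 = -1.
(a,b)_2: α=0, β=4; u≡5, v≡3 (mod 8); ε(u)ε(v)=0·1, αω(v)=0·1, βω(u)=4·1; sum ≡ 0  ⇒  +1.
(a,b)_29: α=0, u≡5; β=1, v≡11 (mod 29); (5|29)=+1, (11|29)=-1; sign (−1)^0·+1^1·-1^0 = +1.
(a,b)_19: α=1, u≡16; β=0, v≡4 (mod 19); (16|19)=+1, (4|19)=+1; sign (−1)^0·+1^0·+1^1 = +1.
(a,b)_17: α=1, u≡1; β=-1, v≡12 (mod 17); (1|17)=+1, (12|17)=-1; sign (−1)^0·+1^-1·-1^1 = -1.
(a,b)_∞: sgn(-10659)=−, sgn(-493)=−, so -1.
(a,b)_3: α=-3, u≡2; β=0, v≡2 (mod 3); (2|3)=-1, (2|3)=-1; sign (−1)^0·-1^0·-1^-3 = -1.
Ram(-10659, -493) = {3, 11, 17, ∞}; no ℚ_3-point on the conic.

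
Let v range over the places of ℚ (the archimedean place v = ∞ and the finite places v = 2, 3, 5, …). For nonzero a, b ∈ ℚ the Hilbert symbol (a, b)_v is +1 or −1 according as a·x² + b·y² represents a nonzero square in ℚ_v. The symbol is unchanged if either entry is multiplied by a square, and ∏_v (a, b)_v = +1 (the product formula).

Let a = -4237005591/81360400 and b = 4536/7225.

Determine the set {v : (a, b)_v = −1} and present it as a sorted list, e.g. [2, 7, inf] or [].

Mod squares: a ≡ -119, b ≡ 14. Check v ∈ {∞, 2, 3, 5, 7, 11, 13, 17, 41}.
v=17: a=17^3·(≡7), b=17^-2·(≡6) mod 17; (7|17)=-1, (6|17)=-1; (−1)^{3·-2·8}·(-1)^-2·(-1)^3 = -1.
v=5: a=5^-2·(≡4), b=5^-2·(≡4) mod 5; (4|5)=+1, (4|5)=+1; (−1)^{-2·-2·2}·(+1)^-2·(+1)^-2 = +1.
v=11: a=11^-2·(≡2), b=11^0·(≡9) mod 11; (2|11)=-1, (9|11)=+1; (−1)^{-2·0·5}·(-1)^0·(+1)^-2 = +1.
v=41: a=41^-2·(≡23), b=41^0·(≡12) mod 41; (23|41)=+1, (12|41)=-1; (−1)^{-2·0·20}·(+1)^0·(-1)^-2 = +1.
v=13: a=13^2·(≡5), b=13^0·(≡9) mod 13; (5|13)=-1, (9|13)=+1; (−1)^{2·0·6}·(-1)^0·(+1)^2 = +1.
v=3: a=3^6·(≡1), b=3^4·(≡2) mod 3; (1|3)=+1, (2|3)=-1; (−1)^{6·4·1}·(+1)^4·(-1)^6 = +1.
v=7: a=7^1·(≡4), b=7^1·(≡4) mod 7; (4|7)=+1, (4|7)=+1; (−1)^{1·1·3}·(+1)^1·(+1)^1 = -1.
v=∞: -119 < 0 and 14 > 0  ⇒  (a,b)_∞ = +1.
v=2: v_2(a)=-4, v_2(b)=3; units ≡ 1, 7 (mod 8); ε·ε+αω+βω = 0·1+-4·0+3·0 ≡ 0  ⇒  (a,b)_2 = +1.
(-119, 14 / ℚ) ramifies at {7, 17}: a division algebra.

[7, 17]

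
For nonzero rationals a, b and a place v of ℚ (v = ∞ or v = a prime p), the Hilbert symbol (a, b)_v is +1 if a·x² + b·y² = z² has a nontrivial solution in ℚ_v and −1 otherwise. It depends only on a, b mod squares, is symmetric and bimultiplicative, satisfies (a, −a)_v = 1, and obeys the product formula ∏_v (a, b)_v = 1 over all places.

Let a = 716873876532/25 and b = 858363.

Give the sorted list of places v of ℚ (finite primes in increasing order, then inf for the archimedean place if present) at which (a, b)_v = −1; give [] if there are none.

[19, 37]

Mod squares: a ≡ 37, b ≡ 627. Check v ∈ {∞, 2, 3, 5, 11, 19, 37}.
v=3: a=3^4·(≡1), b=3^1·(≡2) mod 3; (1|3)=+1, (2|3)=-1; (−1)^{4·1·1}·(+1)^1·(-1)^4 = +1.
v=37: a=37^3·(≡25), b=37^2·(≡35) mod 37; (25|37)=+1, (35|37)=-1; (−1)^{3·2·18}·(+1)^2·(-1)^3 = -1.
v=11: a=11^2·(≡3), b=11^1·(≡10) mod 11; (3|11)=+1, (10|11)=-1; (−1)^{2·1·5}·(+1)^1·(-1)^2 = +1.
v=∞: 37 > 0 and 627 > 0  ⇒  (a,b)_∞ = +1.
v=19: a=19^2·(≡2), b=19^1·(≡14) mod 19; (2|19)=-1, (14|19)=-1; (−1)^{2·1·9}·(-1)^1·(-1)^2 = -1.
v=5: a=5^-2·(≡2), b=5^0·(≡3) mod 5; (2|5)=-1, (3|5)=-1; (−1)^{-2·0·2}·(-1)^0·(-1)^-2 = +1.
v=2: v_2(a)=2, v_2(b)=0; units ≡ 5, 3 (mod 8); ε·ε+αω+βω = 0·1+2·1+0·1 ≡ 0  ⇒  (a,b)_2 = +1.
|Ram(37, 627)| = 2, even; anisotropic at {19, 37}.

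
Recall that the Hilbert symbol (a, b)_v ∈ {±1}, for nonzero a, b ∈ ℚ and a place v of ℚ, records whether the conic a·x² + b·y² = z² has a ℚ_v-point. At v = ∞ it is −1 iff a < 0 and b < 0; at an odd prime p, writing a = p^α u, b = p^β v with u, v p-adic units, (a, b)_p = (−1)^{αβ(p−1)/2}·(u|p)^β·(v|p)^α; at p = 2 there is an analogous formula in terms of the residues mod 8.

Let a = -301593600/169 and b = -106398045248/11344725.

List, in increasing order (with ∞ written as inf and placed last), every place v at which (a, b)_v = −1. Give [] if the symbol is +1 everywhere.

(a, b) ≡ (-1309, -357) mod (ℚ^×)²; places V = {2, 3, 5, 7, 11, 13, 17, 29, 31, ∞}.
(a,b)_5: α=2, u≡4; β=-2, v≡3 (mod 5); (4|5)=+1, (3|5)=-1; sign (−1)^0·+1^-2·-1^2 = +1.
(a,b)_17: α=1, u≡8; β=1, v≡9 (mod 17); (8|17)=+1, (9|17)=+1; sign (−1)^0·+1^1·+1^1 = +1.
(a,b)_31: α=0, u≡27; β=2, v≡22 (mod 31); (27|31)=-1, (22|31)=-1; sign (−1)^0·-1^2·-1^0 = +1.
(a,b)_11: α=1, u≡8; β=2, v≡6 (mod 11); (8|11)=-1, (6|11)=-1; sign (−1)^0·-1^2·-1^1 = -1.
(a,b)_∞: sgn(-1309)=−, sgn(-357)=−, so -1.
(a,b)_29: α=0, u≡25; β=2, v≡4 (mod 29); (25|29)=+1, (4|29)=+1; sign (−1)^0·+1^2·+1^0 = +1.
(a,b)_7: α=1, u≡4; β=-5, v≡3 (mod 7); (4|7)=+1, (3|7)=-1; sign (−1)^1·+1^-5·-1^1 = +1.
(a,b)_2: α=10, β=6; u≡3, v≡3 (mod 8); ε(u)ε(v)=1·1, αω(v)=10·1, βω(u)=6·1; sum ≡ 1  ⇒  -1.
(a,b)_3: α=2, u≡2; β=-3, v≡1 (mod 3); (2|3)=-1, (1|3)=+1; sign (−1)^0·-1^-3·+1^2 = -1.
(a,b)_13: α=-2, u≡4; β=0, v≡6 (mod 13); (4|13)=+1, (6|13)=-1; sign (−1)^0·+1^0·-1^-2 = +1.
Ram(-1309, -357) = {2, 3, 11, ∞}; no ℚ_2-point on the conic.

[2, 3, 11, inf]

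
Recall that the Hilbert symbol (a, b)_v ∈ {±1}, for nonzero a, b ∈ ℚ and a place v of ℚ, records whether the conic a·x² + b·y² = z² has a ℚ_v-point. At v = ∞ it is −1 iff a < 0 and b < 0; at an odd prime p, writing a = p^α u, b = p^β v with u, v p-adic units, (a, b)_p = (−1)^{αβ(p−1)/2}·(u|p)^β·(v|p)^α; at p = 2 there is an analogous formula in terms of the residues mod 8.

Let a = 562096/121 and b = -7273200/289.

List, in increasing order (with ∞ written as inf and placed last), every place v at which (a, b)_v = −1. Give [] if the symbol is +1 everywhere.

(a, b) ≡ (19, -18183) mod (ℚ^×)²; places V = {2, 3, 5, 11, 17, 19, 29, 43, ∞}.
(a,b)_∞: sgn(19)=+, sgn(-18183)=−, so +1.
(a,b)_19: α=1, u≡11; β=1, v≡3 (mod 19); (11|19)=+1, (3|19)=-1; sign (−1)^1·+1^1·-1^1 = +1.
(a,b)_43: α=2, u≡5; β=0, v≡15 (mod 43); (5|43)=-1, (15|43)=+1; sign (−1)^0·-1^0·+1^2 = +1.
(a,b)_29: α=0, u≡21; β=1, v≡8 (mod 29); (21|29)=-1, (8|29)=-1; sign (−1)^0·-1^1·-1^0 = -1.
(a,b)_17: α=0, u≡4; β=-2, v≡12 (mod 17); (4|17)=+1, (12|17)=-1; sign (−1)^0·+1^-2·-1^0 = +1.
(a,b)_5: α=0, u≡1; β=2, v≡3 (mod 5); (1|5)=+1, (3|5)=-1; sign (−1)^0·+1^2·-1^0 = +1.
(a,b)_2: α=4, β=4; u≡3, v≡1 (mod 8); ε(u)ε(v)=1·0, αω(v)=4·0, βω(u)=4·1; sum ≡ 0  ⇒  +1.
(a,b)_3: α=0, u≡1; β=1, v≡2 (mod 3); (1|3)=+1, (2|3)=-1; sign (−1)^0·+1^1·-1^0 = +1.
(a,b)_11: α=-2, u≡7; β=1, v≡7 (mod 11); (7|11)=-1, (7|11)=-1; sign (−1)^0·-1^1·-1^-2 = -1.
Ram(19, -18183) = {11, 29}; no ℚ_11-point on the conic.

[11, 29]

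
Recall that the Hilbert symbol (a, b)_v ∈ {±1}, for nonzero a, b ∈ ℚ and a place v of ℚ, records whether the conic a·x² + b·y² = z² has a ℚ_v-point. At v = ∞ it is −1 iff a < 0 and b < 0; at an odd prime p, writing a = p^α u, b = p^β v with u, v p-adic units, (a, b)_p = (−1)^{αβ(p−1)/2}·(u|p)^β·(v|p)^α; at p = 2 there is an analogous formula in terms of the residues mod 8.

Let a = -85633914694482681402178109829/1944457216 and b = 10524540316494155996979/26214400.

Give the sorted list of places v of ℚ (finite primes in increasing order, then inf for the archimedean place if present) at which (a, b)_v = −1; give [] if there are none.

(a, b) ≡ (-14421, 779) mod (ℚ^×)²; places V = {2, 3, 5, 11, 13, 17, 19, 23, 29, 31, 41, 47, 53, ∞}.
(a,b)_∞: sgn(-14421)=−, sgn(779)=+, so +1.
(a,b)_19: α=5, u≡4; β=3, v≡2 (mod 19); (4|19)=+1, (2|19)=-1; sign (−1)^1·+1^3·-1^5 = +1.
(a,b)_11: α=1, u≡1; β=4, v≡3 (mod 11); (1|11)=+1, (3|11)=+1; sign (−1)^0·+1^4·+1^1 = +1.
(a,b)_47: α=2, u≡17; β=2, v≡27 (mod 47); (17|47)=+1, (27|47)=+1; sign (−1)^0·+1^2·+1^2 = +1.
(a,b)_13: α=-2, u≡4; β=0, v≡3 (mod 13); (4|13)=+1, (3|13)=+1; sign (−1)^0·+1^0·+1^-2 = +1.
(a,b)_53: α=-2, u≡33; β=0, v≡7 (mod 53); (33|53)=-1, (7|53)=+1; sign (−1)^0·-1^0·+1^-2 = +1.
(a,b)_3: α=1, u≡2; β=2, v≡2 (mod 3); (2|3)=-1, (2|3)=-1; sign (−1)^0·-1^2·-1^1 = -1.
(a,b)_31: α=2, u≡7; β=0, v≡7 (mod 31); (7|31)=+1, (7|31)=+1; sign (−1)^0·+1^0·+1^2 = +1.
(a,b)_5: α=0, u≡1; β=-2, v≡4 (mod 5); (1|5)=+1, (4|5)=+1; sign (−1)^0·+1^-2·+1^0 = +1.
(a,b)_41: α=2, u≡34; β=1, v≡34 (mod 41); (34|41)=-1, (34|41)=-1; sign (−1)^0·-1^1·-1^2 = -1.
(a,b)_29: α=0, u≡11; β=2, v≡25 (mod 29); (11|29)=-1, (25|29)=+1; sign (−1)^0·-1^2·+1^0 = +1.
(a,b)_2: α=-12, β=-20; u≡3, v≡3 (mod 8); ε(u)ε(v)=1·1, αω(v)=-12·1, βω(u)=-20·1; sum ≡ 1  ⇒  -1.
(a,b)_23: α=3, u≡22; β=2, v≡5 (mod 23); (22|23)=-1, (5|23)=-1; sign (−1)^0·-1^2·-1^3 = -1.
(a,b)_17: α=6, u≡11; β=2, v≡3 (mod 17); (11|17)=-1, (3|17)=-1; sign (−1)^0·-1^2·-1^6 = +1.
Ram(-14421, 779) = {2, 3, 23, 41}; no ℚ_2-point on the conic.

[2, 3, 23, 41]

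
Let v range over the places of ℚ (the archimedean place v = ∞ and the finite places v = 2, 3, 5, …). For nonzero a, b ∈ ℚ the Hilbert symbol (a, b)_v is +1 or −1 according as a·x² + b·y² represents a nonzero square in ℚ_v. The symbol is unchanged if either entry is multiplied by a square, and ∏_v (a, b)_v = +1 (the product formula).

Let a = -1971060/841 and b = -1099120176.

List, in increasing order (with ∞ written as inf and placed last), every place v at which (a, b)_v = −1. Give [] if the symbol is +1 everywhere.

(a, b) ≡ (-1365, -11) mod (ℚ^×)²; places V = {2, 3, 5, 7, 11, 13, 17, 19, 29, ∞}.
(a,b)_3: α=1, u≡1; β=2, v≡1 (mod 3); (1|3)=+1, (1|3)=+1; sign (−1)^0·+1^2·+1^1 = +1.
(a,b)_13: α=1, u≡10; β=0, v≡2 (mod 13); (10|13)=+1, (2|13)=-1; sign (−1)^0·+1^0·-1^1 = -1.
(a,b)_5: α=1, u≡3; β=0, v≡4 (mod 5); (3|5)=-1, (4|5)=+1; sign (−1)^0·-1^0·+1^1 = +1.
(a,b)_2: α=2, β=4; u≡3, v≡5 (mod 8); ε(u)ε(v)=1·0, αω(v)=2·1, βω(u)=4·1; sum ≡ 0  ⇒  +1.
(a,b)_19: α=2, u≡10; β=0, v≡13 (mod 19); (10|19)=-1, (13|19)=-1; sign (−1)^0·-1^0·-1^2 = +1.
(a,b)_∞: sgn(-1365)=−, sgn(-11)=−, so -1.
(a,b)_11: α=0, u≡6; β=1, v≡2 (mod 11); (6|11)=-1, (2|11)=-1; sign (−1)^0·-1^1·-1^0 = -1.
(a,b)_29: α=-2, u≡12; β=0, v≡8 (mod 29); (12|29)=-1, (8|29)=-1; sign (−1)^0·-1^0·-1^-2 = +1.
(a,b)_17: α=0, u≡7; β=2, v≡5 (mod 17); (7|17)=-1, (5|17)=-1; sign (−1)^0·-1^2·-1^0 = +1.
(a,b)_7: α=1, u≡2; β=4, v≡3 (mod 7); (2|7)=+1, (3|7)=-1; sign (−1)^0·+1^4·-1^1 = -1.
|Ram(-1365, -11)| = 4, even; anisotropic at {7, 11, 13, ∞}.

[7, 11, 13, inf]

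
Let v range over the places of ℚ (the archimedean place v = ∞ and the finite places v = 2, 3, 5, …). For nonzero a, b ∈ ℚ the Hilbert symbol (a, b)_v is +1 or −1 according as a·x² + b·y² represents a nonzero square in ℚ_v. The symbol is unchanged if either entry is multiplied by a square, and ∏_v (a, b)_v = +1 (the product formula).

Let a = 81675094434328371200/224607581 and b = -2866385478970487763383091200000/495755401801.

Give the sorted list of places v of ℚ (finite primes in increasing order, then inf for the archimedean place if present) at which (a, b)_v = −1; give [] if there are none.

[2, 5, 19, 31]

Mod squares: a ≡ 1102, b ≡ -2945. Check v ∈ {∞, 2, 5, 7, 11, 19, 23, 29, 31, 37}.
v=5: a=5^2·(≡3), b=5^5·(≡1) mod 5; (3|5)=-1, (1|5)=+1; (−1)^{2·5·2}·(-1)^5·(+1)^2 = -1.
v=31: a=31^0·(≡30), b=31^1·(≡29) mod 31; (30|31)=-1, (29|31)=-1; (−1)^{0·1·15}·(-1)^1·(-1)^0 = -1.
v=23: a=23^-2·(≡17), b=23^-4·(≡10) mod 23; (17|23)=-1, (10|23)=-1; (−1)^{-2·-4·11}·(-1)^-4·(-1)^-2 = +1.
v=11: a=11^-4·(≡10), b=11^-6·(≡5) mod 11; (10|11)=-1, (5|11)=+1; (−1)^{-4·-6·5}·(-1)^-6·(+1)^-4 = +1.
v=7: a=7^6·(≡6), b=7^8·(≡2) mod 7; (6|7)=-1, (2|7)=+1; (−1)^{6·8·3}·(-1)^8·(+1)^6 = +1.
v=2: v_2(a)=13, v_2(b)=22; units ≡ 7, 7 (mod 8); ε·ε+αω+βω = 1·1+13·0+22·0 ≡ 1  ⇒  (a,b)_2 = -1.
v=19: a=19^5·(≡11), b=19^7·(≡16) mod 19; (11|19)=+1, (16|19)=+1; (−1)^{5·7·9}·(+1)^7·(+1)^5 = -1.
v=∞: 1102 > 0 and -2945 < 0  ⇒  (a,b)_∞ = +1.
v=37: a=37^2·(≡8), b=37^2·(≡24) mod 37; (8|37)=-1, (24|37)=-1; (−1)^{2·2·18}·(-1)^2·(-1)^2 = +1.
v=29: a=29^-1·(≡7), b=29^0·(≡22) mod 29; (7|29)=+1, (22|29)=+1; (−1)^{-1·0·14}·(+1)^0·(+1)^-1 = +1.
|Ram(1102, -2945)| = 4, even; anisotropic at {2, 5, 19, 31}.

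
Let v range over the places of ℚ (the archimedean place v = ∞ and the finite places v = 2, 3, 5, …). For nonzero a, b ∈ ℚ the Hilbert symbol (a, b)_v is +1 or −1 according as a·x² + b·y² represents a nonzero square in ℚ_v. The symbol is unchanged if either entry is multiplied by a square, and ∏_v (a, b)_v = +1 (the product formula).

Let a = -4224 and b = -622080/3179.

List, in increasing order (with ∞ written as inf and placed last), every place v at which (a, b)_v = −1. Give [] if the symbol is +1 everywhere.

[11, inf]

Mod squares: a ≡ -66, b ≡ -330. Check v ∈ {∞, 2, 3, 5, 11, 17}.
v=3: a=3^1·(≡2), b=3^5·(≡1) mod 3; (2|3)=-1, (1|3)=+1; (−1)^{1·5·1}·(-1)^5·(+1)^1 = +1.
v=17: a=17^0·(≡9), b=17^-2·(≡14) mod 17; (9|17)=+1, (14|17)=-1; (−1)^{0·-2·8}·(+1)^-2·(-1)^0 = +1.
v=11: a=11^1·(≡1), b=11^-1·(≡1) mod 11; (1|11)=+1, (1|11)=+1; (−1)^{1·-1·5}·(+1)^-1·(+1)^1 = -1.
v=5: a=5^0·(≡1), b=5^1·(≡1) mod 5; (1|5)=+1, (1|5)=+1; (−1)^{0·1·2}·(+1)^1·(+1)^0 = +1.
v=∞: -66 < 0 and -330 < 0  ⇒  (a,b)_∞ = -1.
v=2: v_2(a)=7, v_2(b)=9; units ≡ 7, 3 (mod 8); ε·ε+αω+βω = 1·1+7·1+9·0 ≡ 0  ⇒  (a,b)_2 = +1.
Ram(-66, -330) = {11, ∞}; no ℚ_11-point on the conic.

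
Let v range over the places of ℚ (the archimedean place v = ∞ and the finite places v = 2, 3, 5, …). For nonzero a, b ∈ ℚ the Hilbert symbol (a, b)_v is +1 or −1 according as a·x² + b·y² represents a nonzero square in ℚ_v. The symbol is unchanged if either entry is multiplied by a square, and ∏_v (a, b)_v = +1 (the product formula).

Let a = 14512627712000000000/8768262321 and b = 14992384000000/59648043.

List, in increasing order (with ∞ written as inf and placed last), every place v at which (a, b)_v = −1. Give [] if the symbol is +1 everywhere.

[3, 5]

Mod squares: a ≡ 5, b ≡ 3. Check v ∈ {∞, 2, 3, 5, 7, 11, 13}.
v=2: v_2(a)=22, v_2(b)=16; units ≡ 5, 3 (mod 8); ε·ε+αω+βω = 0·1+22·1+16·1 ≡ 0  ⇒  (a,b)_2 = +1.
v=11: a=11^6·(≡5), b=11^4·(≡3) mod 11; (5|11)=+1, (3|11)=+1; (−1)^{6·4·5}·(+1)^4·(+1)^6 = +1.
v=∞: 5 > 0 and 3 > 0  ⇒  (a,b)_∞ = +1.
v=3: a=3^-2·(≡2), b=3^-1·(≡1) mod 3; (2|3)=-1, (1|3)=+1; (−1)^{-2·-1·1}·(-1)^-1·(+1)^-2 = -1.
v=7: a=7^-8·(≡6), b=7^-6·(≡5) mod 7; (6|7)=-1, (5|7)=-1; (−1)^{-8·-6·3}·(-1)^-6·(-1)^-8 = +1.
v=13: a=13^-2·(≡2), b=13^-2·(≡3) mod 13; (2|13)=-1, (3|13)=+1; (−1)^{-2·-2·6}·(-1)^-2·(+1)^-2 = +1.
v=5: a=5^9·(≡4), b=5^6·(≡2) mod 5; (4|5)=+1, (2|5)=-1; (−1)^{9·6·2}·(+1)^6·(-1)^9 = -1.
|Ram(5, 3)| = 2, even; anisotropic at {3, 5}.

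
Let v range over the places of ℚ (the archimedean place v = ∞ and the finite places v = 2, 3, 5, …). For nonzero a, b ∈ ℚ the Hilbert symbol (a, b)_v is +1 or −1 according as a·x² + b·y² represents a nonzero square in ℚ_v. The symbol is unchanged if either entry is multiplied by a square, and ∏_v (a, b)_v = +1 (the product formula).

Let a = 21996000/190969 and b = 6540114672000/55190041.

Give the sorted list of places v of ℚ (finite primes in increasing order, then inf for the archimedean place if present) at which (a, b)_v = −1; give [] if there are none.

(a, b) ≡ (6110, 9268870) mod (ℚ^×)²; places V = {2, 3, 5, 7, 13, 17, 19, 23, 37, 41, 47, ∞}.
(a,b)_5: α=3, u≡2; β=3, v≡1 (mod 5); (2|5)=-1, (1|5)=+1; sign (−1)^0·-1^3·+1^3 = -1.
(a,b)_47: α=1, u≡32; β=1, v≡39 (mod 47); (32|47)=+1, (39|47)=-1; sign (−1)^1·+1^1·-1^1 = +1.
(a,b)_19: α=-2, u≡5; β=-2, v≡6 (mod 19); (5|19)=+1, (6|19)=+1; sign (−1)^0·+1^-2·+1^-2 = +1.
(a,b)_2: α=5, β=7; u≡7, v≡3 (mod 8); ε(u)ε(v)=1·1, αω(v)=5·1, βω(u)=7·0; sum ≡ 0  ⇒  +1.
(a,b)_3: α=2, u≡2; β=2, v≡1 (mod 3); (2|3)=-1, (1|3)=+1; sign (−1)^0·-1^2·+1^2 = +1.
(a,b)_17: α=0, u≡5; β=-2, v≡10 (mod 17); (5|17)=-1, (10|17)=-1; sign (−1)^0·-1^-2·-1^0 = +1.
(a,b)_41: α=0, u≡10; β=1, v≡16 (mod 41); (10|41)=+1, (16|41)=+1; sign (−1)^0·+1^1·+1^0 = +1.
(a,b)_37: α=0, u≡20; β=1, v≡17 (mod 37); (20|37)=-1, (17|37)=-1; sign (−1)^0·-1^1·-1^0 = -1.
(a,b)_13: α=1, u≡2; β=1, v≡6 (mod 13); (2|13)=-1, (6|13)=-1; sign (−1)^0·-1^1·-1^1 = +1.
(a,b)_23: α=-2, u≡17; β=-2, v≡2 (mod 23); (17|23)=-1, (2|23)=+1; sign (−1)^0·-1^-2·+1^-2 = +1.
(a,b)_∞: sgn(6110)=+, sgn(9268870)=+, so +1.
(a,b)_7: α=0, u≡6; β=2, v≡4 (mod 7); (6|7)=-1, (4|7)=+1; sign (−1)^0·-1^2·+1^0 = +1.
Ram(6110, 9268870) = {5, 37}; no ℚ_5-point on the conic.

[5, 37]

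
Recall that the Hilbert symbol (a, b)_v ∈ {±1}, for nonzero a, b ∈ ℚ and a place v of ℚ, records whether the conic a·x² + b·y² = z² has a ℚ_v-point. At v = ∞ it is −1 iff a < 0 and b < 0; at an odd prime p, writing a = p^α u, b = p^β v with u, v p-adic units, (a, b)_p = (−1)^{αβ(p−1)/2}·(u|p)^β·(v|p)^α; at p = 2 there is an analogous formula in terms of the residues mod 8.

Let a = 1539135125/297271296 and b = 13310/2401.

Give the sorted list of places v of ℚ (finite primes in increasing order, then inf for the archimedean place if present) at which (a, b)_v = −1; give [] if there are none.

[5, 7]

Mod squares: a ≡ 70, b ≡ 110. Check v ∈ {∞, 2, 3, 5, 7, 11, 29}.
v=2: v_2(a)=-19, v_2(b)=1; units ≡ 3, 7 (mod 8); ε·ε+αω+βω = 1·1+-19·0+1·1 ≡ 0  ⇒  (a,b)_2 = +1.
v=5: a=5^3·(≡1), b=5^1·(≡2) mod 5; (1|5)=+1, (2|5)=-1; (−1)^{3·1·2}·(+1)^1·(-1)^3 = -1.
v=7: a=7^-1·(≡3), b=7^-4·(≡3) mod 7; (3|7)=-1, (3|7)=-1; (−1)^{-1·-4·3}·(-1)^-4·(-1)^-1 = -1.
v=11: a=11^4·(≡3), b=11^3·(≡7) mod 11; (3|11)=+1, (7|11)=-1; (−1)^{4·3·5}·(+1)^3·(-1)^4 = +1.
v=3: a=3^-4·(≡1), b=3^0·(≡2) mod 3; (1|3)=+1, (2|3)=-1; (−1)^{-4·0·1}·(+1)^0·(-1)^-4 = +1.
v=29: a=29^2·(≡8), b=29^0·(≡5) mod 29; (8|29)=-1, (5|29)=+1; (−1)^{2·0·14}·(-1)^0·(+1)^2 = +1.
v=∞: 70 > 0 and 110 > 0  ⇒  (a,b)_∞ = +1.
Ram(70, 110) = {5, 7}; no ℚ_5-point on the conic.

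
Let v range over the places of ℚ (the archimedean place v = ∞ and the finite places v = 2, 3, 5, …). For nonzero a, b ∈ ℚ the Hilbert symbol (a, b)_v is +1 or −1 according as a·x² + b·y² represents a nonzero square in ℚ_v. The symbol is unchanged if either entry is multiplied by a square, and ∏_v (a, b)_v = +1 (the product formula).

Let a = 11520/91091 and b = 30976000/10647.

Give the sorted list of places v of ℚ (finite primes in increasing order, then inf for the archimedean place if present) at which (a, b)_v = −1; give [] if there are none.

(a, b) ≡ (55, 70) mod (ℚ^×)²; places V = {2, 3, 5, 7, 11, 13, ∞}.
(a,b)_∞: sgn(55)=+, sgn(70)=+, so +1.
(a,b)_5: α=1, u≡4; β=3, v≡4 (mod 5); (4|5)=+1, (4|5)=+1; sign (−1)^0·+1^3·+1^1 = +1.
(a,b)_13: α=-2, u≡9; β=-2, v≡5 (mod 13); (9|13)=+1, (5|13)=-1; sign (−1)^0·+1^-2·-1^-2 = +1.
(a,b)_7: α=-2, u≡3; β=-1, v≡3 (mod 7); (3|7)=-1, (3|7)=-1; sign (−1)^0·-1^-1·-1^-2 = -1.
(a,b)_2: α=8, β=11; u≡7, v≡3 (mod 8); ε(u)ε(v)=1·1, αω(v)=8·1, βω(u)=11·0; sum ≡ 1  ⇒  -1.
(a,b)_3: α=2, u≡1; β=-2, v≡1 (mod 3); (1|3)=+1, (1|3)=+1; sign (−1)^0·+1^-2·+1^2 = +1.
(a,b)_11: α=-1, u≡4; β=2, v≡3 (mod 11); (4|11)=+1, (3|11)=+1; sign (−1)^0·+1^2·+1^-1 = +1.
(55, 70 / ℚ) ramifies at {2, 7}: a division algebra.

[2, 7]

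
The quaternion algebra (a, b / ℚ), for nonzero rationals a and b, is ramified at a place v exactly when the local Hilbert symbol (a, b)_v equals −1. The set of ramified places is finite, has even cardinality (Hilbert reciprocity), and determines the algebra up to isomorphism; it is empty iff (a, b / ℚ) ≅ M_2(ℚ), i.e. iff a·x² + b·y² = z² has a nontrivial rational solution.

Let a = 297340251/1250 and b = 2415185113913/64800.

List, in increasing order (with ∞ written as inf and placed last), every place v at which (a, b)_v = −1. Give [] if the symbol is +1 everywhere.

[2, 37]

Mod squares: a ≡ 2057718, b ≡ 1426. Check v ∈ {∞, 2, 3, 5, 11, 13, 17, 23, 31, 37}.
v=∞: 2057718 > 0 and 1426 > 0  ⇒  (a,b)_∞ = +1.
v=23: a=23^1·(≡14), b=23^1·(≡13) mod 23; (14|23)=-1, (13|23)=+1; (−1)^{1·1·11}·(-1)^1·(+1)^1 = +1.
v=13: a=13^1·(≡5), b=13^2·(≡10) mod 13; (5|13)=-1, (10|13)=+1; (−1)^{1·2·6}·(-1)^2·(+1)^1 = +1.
v=2: v_2(a)=-1, v_2(b)=-5; units ≡ 3, 1 (mod 8); ε·ε+αω+βω = 1·0+-1·0+-5·1 ≡ 1  ⇒  (a,b)_2 = -1.
v=17: a=17^2·(≡4), b=17^0·(≡8) mod 17; (4|17)=+1, (8|17)=+1; (−1)^{2·0·8}·(+1)^0·(+1)^2 = +1.
v=3: a=3^1·(≡1), b=3^-4·(≡1) mod 3; (1|3)=+1, (1|3)=+1; (−1)^{1·-4·1}·(+1)^-4·(+1)^1 = +1.
v=37: a=37^1·(≡36), b=37^2·(≡13) mod 37; (36|37)=+1, (13|37)=-1; (−1)^{1·2·18}·(+1)^2·(-1)^1 = -1.
v=5: a=5^-4·(≡3), b=5^-2·(≡4) mod 5; (3|5)=-1, (4|5)=+1; (−1)^{-4·-2·2}·(-1)^-2·(+1)^-4 = +1.
v=11: a=11^0·(≡3), b=11^4·(≡7) mod 11; (3|11)=+1, (7|11)=-1; (−1)^{0·4·5}·(+1)^4·(-1)^0 = +1.
v=31: a=31^1·(≡19), b=31^1·(≡23) mod 31; (19|31)=+1, (23|31)=-1; (−1)^{1·1·15}·(+1)^1·(-1)^1 = +1.
(2057718, 1426 / ℚ) ramifies at {2, 37}: a division algebra.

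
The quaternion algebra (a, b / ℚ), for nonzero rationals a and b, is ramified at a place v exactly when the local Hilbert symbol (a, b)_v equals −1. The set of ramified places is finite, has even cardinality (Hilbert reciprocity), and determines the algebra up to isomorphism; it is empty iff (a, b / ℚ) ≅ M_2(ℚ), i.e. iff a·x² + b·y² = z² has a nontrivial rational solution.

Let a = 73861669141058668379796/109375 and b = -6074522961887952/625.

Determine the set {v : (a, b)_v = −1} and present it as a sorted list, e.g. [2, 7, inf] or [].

[2, 13]

(a, b) ≡ (323323, -13) mod (ℚ^×)²; places V = {2, 3, 5, 7, 11, 13, 17, 19, ∞}.
(a,b)_2: α=2, β=4; u≡3, v≡3 (mod 8); ε(u)ε(v)=1·1, αω(v)=2·1, βω(u)=4·1; sum ≡ 1  ⇒  -1.
(a,b)_3: α=8, u≡1; β=4, v≡2 (mod 3); (1|3)=+1, (2|3)=-1; sign (−1)^0·+1^4·-1^8 = +1.
(a,b)_13: α=7, u≡7; β=5, v≡12 (mod 13); (7|13)=-1, (12|13)=+1; sign (−1)^0·-1^5·+1^7 = -1.
(a,b)_11: α=3, u≡3; β=2, v≡5 (mod 11); (3|11)=+1, (5|11)=+1; sign (−1)^0·+1^2·+1^3 = +1.
(a,b)_17: α=3, u≡15; β=2, v≡2 (mod 17); (15|17)=+1, (2|17)=+1; sign (−1)^0·+1^2·+1^3 = +1.
(a,b)_19: α=3, u≡12; β=2, v≡5 (mod 19); (12|19)=-1, (5|19)=+1; sign (−1)^0·-1^2·+1^3 = +1.
(a,b)_∞: sgn(323323)=+, sgn(-13)=−, so +1.
(a,b)_7: α=-1, u≡6; β=0, v≡1 (mod 7); (6|7)=-1, (1|7)=+1; sign (−1)^0·-1^0·+1^-1 = +1.
(a,b)_5: α=-6, u≡3; β=-4, v≡3 (mod 5); (3|5)=-1, (3|5)=-1; sign (−1)^0·-1^-4·-1^-6 = +1.
Ram(323323, -13) = {2, 13}; no ℚ_2-point on the conic.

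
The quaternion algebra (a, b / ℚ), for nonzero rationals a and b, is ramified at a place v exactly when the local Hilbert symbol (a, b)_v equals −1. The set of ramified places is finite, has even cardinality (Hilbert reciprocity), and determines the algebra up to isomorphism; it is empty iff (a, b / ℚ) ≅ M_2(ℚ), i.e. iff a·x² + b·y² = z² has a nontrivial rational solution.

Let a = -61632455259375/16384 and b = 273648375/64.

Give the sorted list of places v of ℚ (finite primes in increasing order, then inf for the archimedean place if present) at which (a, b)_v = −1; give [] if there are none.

(a, b) ≡ (-15, 15015) mod (ℚ^×)²; places V = {2, 3, 5, 7, 11, 13, ∞}.
(a,b)_7: α=2, u≡5; β=1, v≡5 (mod 7); (5|7)=-1, (5|7)=-1; sign (−1)^0·-1^1·-1^2 = -1.
(a,b)_2: α=-14, β=-6; u≡1, v≡7 (mod 8); ε(u)ε(v)=0·1, αω(v)=-14·0, βω(u)=-6·0; sum ≡ 0  ⇒  +1.
(a,b)_5: α=5, u≡3; β=3, v≡3 (mod 5); (3|5)=-1, (3|5)=-1; sign (−1)^0·-1^3·-1^5 = +1.
(a,b)_∞: sgn(-15)=−, sgn(15015)=+, so +1.
(a,b)_11: α=2, u≡6; β=1, v≡1 (mod 11); (6|11)=-1, (1|11)=+1; sign (−1)^0·-1^1·+1^2 = -1.
(a,b)_13: α=2, u≡2; β=1, v≡11 (mod 13); (2|13)=-1, (11|13)=-1; sign (−1)^0·-1^1·-1^2 = -1.
(a,b)_3: α=9, u≡1; β=7, v≡1 (mod 3); (1|3)=+1, (1|3)=+1; sign (−1)^1·+1^7·+1^9 = -1.
Ram(-15, 15015) = {3, 7, 11, 13}; no ℚ_3-point on the conic.

[3, 7, 11, 13]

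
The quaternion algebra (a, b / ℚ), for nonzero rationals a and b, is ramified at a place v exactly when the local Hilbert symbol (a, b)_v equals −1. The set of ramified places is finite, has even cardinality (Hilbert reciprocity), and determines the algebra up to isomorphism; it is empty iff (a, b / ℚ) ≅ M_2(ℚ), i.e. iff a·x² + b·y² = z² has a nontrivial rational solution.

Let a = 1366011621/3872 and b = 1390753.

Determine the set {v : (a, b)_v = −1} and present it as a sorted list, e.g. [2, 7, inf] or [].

Mod squares: a ≡ 199578, b ≡ 1390753. Check v ∈ {∞, 2, 3, 7, 11, 13, 17, 29, 31, 37}.
v=29: a=29^1·(≡9), b=29^1·(≡20) mod 29; (9|29)=+1, (20|29)=+1; (−1)^{1·1·14}·(+1)^1·(+1)^1 = +1.
v=7: a=7^0·(≡2), b=7^1·(≡5) mod 7; (2|7)=+1, (5|7)=-1; (−1)^{0·1·3}·(+1)^1·(-1)^0 = +1.
v=37: a=37^1·(≡31), b=37^0·(≡34) mod 37; (31|37)=-1, (34|37)=+1; (−1)^{1·0·18}·(-1)^0·(+1)^1 = +1.
v=17: a=17^0·(≡1), b=17^1·(≡5) mod 17; (1|17)=+1, (5|17)=-1; (−1)^{0·1·8}·(+1)^1·(-1)^0 = +1.
v=11: a=11^-2·(≡4), b=11^0·(≡1) mod 11; (4|11)=+1, (1|11)=+1; (−1)^{-2·0·5}·(+1)^0·(+1)^-2 = +1.
v=2: v_2(a)=-5, v_2(b)=0; units ≡ 5, 1 (mod 8); ε·ε+αω+βω = 0·0+-5·0+0·1 ≡ 0  ⇒  (a,b)_2 = +1.
v=31: a=31^1·(≡30), b=31^1·(≡6) mod 31; (30|31)=-1, (6|31)=-1; (−1)^{1·1·15}·(-1)^1·(-1)^1 = -1.
v=∞: 199578 > 0 and 1390753 > 0  ⇒  (a,b)_∞ = +1.
v=3: a=3^5·(≡1), b=3^0·(≡1) mod 3; (1|3)=+1, (1|3)=+1; (−1)^{5·0·1}·(+1)^0·(+1)^5 = +1.
v=13: a=13^2·(≡5), b=13^1·(≡4) mod 13; (5|13)=-1, (4|13)=+1; (−1)^{2·1·6}·(-1)^1·(+1)^2 = -1.
Ram(199578, 1390753) = {13, 31}; no ℚ_13-point on the conic.

[13, 31]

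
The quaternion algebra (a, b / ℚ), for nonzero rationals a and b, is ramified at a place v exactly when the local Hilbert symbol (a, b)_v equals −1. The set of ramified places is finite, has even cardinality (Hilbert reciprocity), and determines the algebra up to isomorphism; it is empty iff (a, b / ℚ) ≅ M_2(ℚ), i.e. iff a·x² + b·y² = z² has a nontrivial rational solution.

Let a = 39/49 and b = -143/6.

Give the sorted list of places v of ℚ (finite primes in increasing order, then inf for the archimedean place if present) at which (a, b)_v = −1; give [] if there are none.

[2, 11]

Mod squares: a ≡ 39, b ≡ -858. Check v ∈ {∞, 2, 3, 7, 11, 13}.
v=2: v_2(a)=0, v_2(b)=-1; units ≡ 7, 3 (mod 8); ε·ε+αω+βω = 1·1+0·1+-1·0 ≡ 1  ⇒  (a,b)_2 = -1.
v=13: a=13^1·(≡12), b=13^1·(≡9) mod 13; (12|13)=+1, (9|13)=+1; (−1)^{1·1·6}·(+1)^1·(+1)^1 = +1.
v=∞: 39 > 0 and -858 < 0  ⇒  (a,b)_∞ = +1.
v=7: a=7^-2·(≡4), b=7^0·(≡3) mod 7; (4|7)=+1, (3|7)=-1; (−1)^{-2·0·3}·(+1)^0·(-1)^-2 = +1.
v=3: a=3^1·(≡1), b=3^-1·(≡2) mod 3; (1|3)=+1, (2|3)=-1; (−1)^{1·-1·1}·(+1)^-1·(-1)^1 = +1.
v=11: a=11^0·(≡10), b=11^1·(≡7) mod 11; (10|11)=-1, (7|11)=-1; (−1)^{0·1·5}·(-1)^1·(-1)^0 = -1.
Ram(39, -858) = {2, 11}; no ℚ_2-point on the conic.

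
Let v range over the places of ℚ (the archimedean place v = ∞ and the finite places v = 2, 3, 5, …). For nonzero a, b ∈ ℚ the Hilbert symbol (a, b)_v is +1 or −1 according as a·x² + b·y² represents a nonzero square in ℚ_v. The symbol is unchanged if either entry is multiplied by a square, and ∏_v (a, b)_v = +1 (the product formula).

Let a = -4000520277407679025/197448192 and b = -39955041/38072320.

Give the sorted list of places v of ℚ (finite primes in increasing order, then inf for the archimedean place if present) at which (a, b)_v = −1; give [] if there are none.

[5, 11, 19, inf]

Mod squares: a ≡ -3458, b ≡ -55. Check v ∈ {∞, 2, 3, 5, 7, 11, 13, 19, 23, 43}.
v=5: a=5^2·(≡2), b=5^-1·(≡1) mod 5; (2|5)=-1, (1|5)=+1; (−1)^{2·-1·2}·(-1)^-1·(+1)^2 = -1.
v=11: a=11^4·(≡7), b=11^-1·(≡2) mod 11; (7|11)=-1, (2|11)=-1; (−1)^{4·-1·5}·(-1)^-1·(-1)^4 = -1.
v=∞: -3458 < 0 and -55 < 0  ⇒  (a,b)_∞ = -1.
v=43: a=43^6·(≡17), b=43^2·(≡36) mod 43; (17|43)=+1, (36|43)=+1; (−1)^{6·2·21}·(+1)^2·(+1)^6 = +1.
v=7: a=7^1·(≡6), b=7^4·(≡2) mod 7; (6|7)=-1, (2|7)=+1; (−1)^{1·4·3}·(-1)^4·(+1)^1 = +1.
v=19: a=19^1·(≡12), b=19^0·(≡13) mod 19; (12|19)=-1, (13|19)=-1; (−1)^{1·0·9}·(-1)^0·(-1)^1 = -1.
v=23: a=23^-2·(≡21), b=23^0·(≡5) mod 23; (21|23)=-1, (5|23)=-1; (−1)^{-2·0·11}·(-1)^0·(-1)^-2 = +1.
v=2: v_2(a)=-9, v_2(b)=-12; units ≡ 7, 1 (mod 8); ε·ε+αω+βω = 1·0+-9·0+-12·0 ≡ 0  ⇒  (a,b)_2 = +1.
v=13: a=13^1·(≡8), b=13^-2·(≡10) mod 13; (8|13)=-1, (10|13)=+1; (−1)^{1·-2·6}·(-1)^-2·(+1)^1 = +1.
v=3: a=3^-6·(≡1), b=3^2·(≡2) mod 3; (1|3)=+1, (2|3)=-1; (−1)^{-6·2·1}·(+1)^2·(-1)^-6 = +1.
(-3458, -55 / ℚ) ramifies at {5, 11, 19, ∞}: a division algebra.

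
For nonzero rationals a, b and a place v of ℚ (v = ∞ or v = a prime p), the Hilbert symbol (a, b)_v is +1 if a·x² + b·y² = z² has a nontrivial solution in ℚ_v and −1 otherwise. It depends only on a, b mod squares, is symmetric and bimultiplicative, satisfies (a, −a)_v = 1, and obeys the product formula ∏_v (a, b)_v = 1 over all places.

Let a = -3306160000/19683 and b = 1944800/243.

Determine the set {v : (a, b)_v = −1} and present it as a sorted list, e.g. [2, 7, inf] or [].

Mod squares: a ≡ -858, b ≡ 14586. Check v ∈ {∞, 2, 3, 5, 11, 13, 17}.
v=17: a=17^2·(≡1), b=17^1·(≡15) mod 17; (1|17)=+1, (15|17)=+1; (−1)^{2·1·8}·(+1)^1·(+1)^2 = +1.
v=∞: -858 < 0 and 14586 > 0  ⇒  (a,b)_∞ = +1.
v=11: a=11^1·(≡10), b=11^1·(≡8) mod 11; (10|11)=-1, (8|11)=-1; (−1)^{1·1·5}·(-1)^1·(-1)^1 = -1.
v=2: v_2(a)=7, v_2(b)=5; units ≡ 3, 5 (mod 8); ε·ε+αω+βω = 1·0+7·1+5·1 ≡ 0  ⇒  (a,b)_2 = +1.
v=3: a=3^-9·(≡2), b=3^-5·(≡2) mod 3; (2|3)=-1, (2|3)=-1; (−1)^{-9·-5·1}·(-1)^-5·(-1)^-9 = -1.
v=13: a=13^1·(≡1), b=13^1·(≡1) mod 13; (1|13)=+1, (1|13)=+1; (−1)^{1·1·6}·(+1)^1·(+1)^1 = +1.
v=5: a=5^4·(≡3), b=5^2·(≡4) mod 5; (3|5)=-1, (4|5)=+1; (−1)^{4·2·2}·(-1)^2·(+1)^4 = +1.
|Ram(-858, 14586)| = 2, even; anisotropic at {3, 11}.

[3, 11]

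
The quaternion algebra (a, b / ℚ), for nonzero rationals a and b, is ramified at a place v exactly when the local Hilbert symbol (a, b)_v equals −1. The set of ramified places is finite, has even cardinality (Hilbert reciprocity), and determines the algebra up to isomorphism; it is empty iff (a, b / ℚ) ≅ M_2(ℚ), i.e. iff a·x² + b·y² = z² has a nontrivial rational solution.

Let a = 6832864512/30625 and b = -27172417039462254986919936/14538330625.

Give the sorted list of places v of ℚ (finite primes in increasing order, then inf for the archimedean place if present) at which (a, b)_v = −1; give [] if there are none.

Mod squares: a ≡ 36613, b ≡ -779. Check v ∈ {∞, 2, 3, 5, 7, 13, 19, 41, 47, 53}.
v=7: a=7^-2·(≡6), b=7^-2·(≡3) mod 7; (6|7)=-1, (3|7)=-1; (−1)^{-2·-2·3}·(-1)^-2·(-1)^-2 = +1.
v=3: a=3^6·(≡1), b=3^10·(≡1) mod 3; (1|3)=+1, (1|3)=+1; (−1)^{6·10·1}·(+1)^10·(+1)^6 = +1.
v=2: v_2(a)=8, v_2(b)=18; units ≡ 5, 5 (mod 8); ε·ε+αω+βω = 0·0+8·1+18·1 ≡ 0  ⇒  (a,b)_2 = +1.
v=47: a=47^1·(≡16), b=47^2·(≡30) mod 47; (16|47)=+1, (30|47)=-1; (−1)^{1·2·23}·(+1)^2·(-1)^1 = -1.
v=13: a=13^0·(≡11), b=13^-2·(≡9) mod 13; (11|13)=-1, (9|13)=+1; (−1)^{0·-2·6}·(-1)^-2·(+1)^0 = +1.
v=41: a=41^1·(≡5), b=41^5·(≡14) mod 41; (5|41)=+1, (14|41)=-1; (−1)^{1·5·20}·(+1)^5·(-1)^1 = -1.
v=∞: 36613 > 0 and -779 < 0  ⇒  (a,b)_∞ = +1.
v=5: a=5^-4·(≡3), b=5^-4·(≡1) mod 5; (3|5)=-1, (1|5)=+1; (−1)^{-4·-4·2}·(-1)^-4·(+1)^-4 = +1.
v=53: a=53^0·(≡24), b=53^-2·(≡17) mod 53; (24|53)=+1, (17|53)=+1; (−1)^{0·-2·26}·(+1)^-2·(+1)^0 = +1.
v=19: a=19^1·(≡3), b=19^3·(≡16) mod 19; (3|19)=-1, (16|19)=+1; (−1)^{1·3·9}·(-1)^3·(+1)^1 = +1.
(36613, -779 / ℚ) ramifies at {41, 47}: a division algebra.

[41, 47]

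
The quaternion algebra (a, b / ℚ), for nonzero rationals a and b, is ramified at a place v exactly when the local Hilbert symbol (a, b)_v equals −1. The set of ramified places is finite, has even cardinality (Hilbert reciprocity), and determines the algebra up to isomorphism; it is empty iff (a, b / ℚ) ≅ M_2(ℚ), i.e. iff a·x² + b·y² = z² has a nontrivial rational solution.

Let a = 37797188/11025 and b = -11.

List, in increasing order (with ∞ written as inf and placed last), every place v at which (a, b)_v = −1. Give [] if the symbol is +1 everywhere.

Mod squares: a ≡ 55913, b ≡ -11. Check v ∈ {∞, 2, 3, 5, 7, 11, 13, 17, 23}.
v=2: v_2(a)=2, v_2(b)=0; units ≡ 1, 5 (mod 8); ε·ε+αω+βω = 0·0+2·1+0·0 ≡ 0  ⇒  (a,b)_2 = +1.
v=23: a=23^1·(≡18), b=23^0·(≡12) mod 23; (18|23)=+1, (12|23)=+1; (−1)^{1·0·11}·(+1)^0·(+1)^1 = +1.
v=17: a=17^1·(≡4), b=17^0·(≡6) mod 17; (4|17)=+1, (6|17)=-1; (−1)^{1·0·8}·(+1)^0·(-1)^1 = -1.
v=∞: 55913 > 0 and -11 < 0  ⇒  (a,b)_∞ = +1.
v=5: a=5^-2·(≡3), b=5^0·(≡4) mod 5; (3|5)=-1, (4|5)=+1; (−1)^{-2·0·2}·(-1)^0·(+1)^-2 = +1.
v=13: a=13^3·(≡5), b=13^0·(≡2) mod 13; (5|13)=-1, (2|13)=-1; (−1)^{3·0·6}·(-1)^0·(-1)^3 = -1.
v=11: a=11^1·(≡9), b=11^1·(≡10) mod 11; (9|11)=+1, (10|11)=-1; (−1)^{1·1·5}·(+1)^1·(-1)^1 = +1.
v=3: a=3^-2·(≡2), b=3^0·(≡1) mod 3; (2|3)=-1, (1|3)=+1; (−1)^{-2·0·1}·(-1)^0·(+1)^-2 = +1.
v=7: a=7^-2·(≡2), b=7^0·(≡3) mod 7; (2|7)=+1, (3|7)=-1; (−1)^{-2·0·3}·(+1)^0·(-1)^-2 = +1.
(55913, -11 / ℚ) ramifies at {13, 17}: a division algebra.

[13, 17]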